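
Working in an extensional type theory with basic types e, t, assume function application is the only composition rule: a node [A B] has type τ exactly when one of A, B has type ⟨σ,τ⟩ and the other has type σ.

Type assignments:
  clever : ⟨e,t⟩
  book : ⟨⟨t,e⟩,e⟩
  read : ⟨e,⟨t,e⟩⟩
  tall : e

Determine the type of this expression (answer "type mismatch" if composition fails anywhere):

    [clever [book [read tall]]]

[read tall]: read is ⟨e,⟨t,e⟩⟩, tall is e; result ⟨t,e⟩.
[book [read tall]]: book is ⟨⟨t,e⟩,e⟩, [read tall] is ⟨t,e⟩; result e.
[clever [book [read tall]]]: clever is ⟨e,t⟩, [book [read tall]] is e; result t.

t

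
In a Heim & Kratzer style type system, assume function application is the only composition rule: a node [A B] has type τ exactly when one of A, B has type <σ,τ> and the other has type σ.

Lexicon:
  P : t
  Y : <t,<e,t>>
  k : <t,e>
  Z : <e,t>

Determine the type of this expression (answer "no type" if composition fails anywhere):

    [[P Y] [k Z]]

no type

[P Y]: functor Y : <t,<e,t>>, argument P : t; result <e,t>.
[k Z]: <t,e> and <e,t> cannot combine by function application — type clash.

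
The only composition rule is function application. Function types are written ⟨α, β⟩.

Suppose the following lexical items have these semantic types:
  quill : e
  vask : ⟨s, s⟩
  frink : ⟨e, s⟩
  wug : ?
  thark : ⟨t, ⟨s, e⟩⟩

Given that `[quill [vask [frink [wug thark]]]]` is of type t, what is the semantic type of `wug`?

At [quill [vask [frink [wug thark]]]] (required: t): quill is e, which is not a function with range t; hence [vask [frink [wug thark]]] is the functor — type ⟨e, t⟩.
At [vask [frink [wug thark]]] (required: ⟨e, t⟩): vask is ⟨s, s⟩, which is not a function with range ⟨e, t⟩; hence [frink [wug thark]] is the functor — type ⟨⟨s, s⟩, ⟨e, t⟩⟩.
At [frink [wug thark]] (required: ⟨⟨s, s⟩, ⟨e, t⟩⟩): frink is ⟨e, s⟩, which is not a function with range ⟨⟨s, s⟩, ⟨e, t⟩⟩; hence [wug thark] is the functor — type ⟨⟨e, s⟩, ⟨⟨s, s⟩, ⟨e, t⟩⟩⟩.
At [wug thark] (required: ⟨⟨e, s⟩, ⟨⟨s, s⟩, ⟨e, t⟩⟩⟩): thark is ⟨t, ⟨s, e⟩⟩, which is not a function with range ⟨⟨e, s⟩, ⟨⟨s, s⟩, ⟨e, t⟩⟩⟩; hence wug is the functor — type ⟨⟨t, ⟨s, e⟩⟩, ⟨⟨e, s⟩, ⟨⟨s, s⟩, ⟨e, t⟩⟩⟩⟩.

⟨⟨t, ⟨s, e⟩⟩, ⟨⟨e, s⟩, ⟨⟨s, s⟩, ⟨e, t⟩⟩⟩⟩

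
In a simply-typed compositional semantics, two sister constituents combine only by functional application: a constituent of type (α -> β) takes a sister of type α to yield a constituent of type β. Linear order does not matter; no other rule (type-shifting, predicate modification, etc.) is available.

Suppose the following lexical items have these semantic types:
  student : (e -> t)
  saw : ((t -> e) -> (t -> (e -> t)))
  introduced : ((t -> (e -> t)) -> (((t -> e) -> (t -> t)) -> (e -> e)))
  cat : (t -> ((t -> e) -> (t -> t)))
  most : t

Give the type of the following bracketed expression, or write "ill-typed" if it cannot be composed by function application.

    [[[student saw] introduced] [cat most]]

At [student saw]: neither (e -> t) nor ((t -> e) -> (t -> (e -> t))) can take the other as argument; the node is ill-typed.

ill-typed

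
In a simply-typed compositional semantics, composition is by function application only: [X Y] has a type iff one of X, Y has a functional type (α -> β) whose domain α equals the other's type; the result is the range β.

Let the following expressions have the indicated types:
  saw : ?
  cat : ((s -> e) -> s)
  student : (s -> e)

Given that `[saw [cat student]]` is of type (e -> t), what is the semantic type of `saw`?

[saw [cat student]] is required to be (e -> t). [cat student] : s cannot yield (e -> t) as functor, so saw : (s -> (e -> t)).

(s -> (e -> t))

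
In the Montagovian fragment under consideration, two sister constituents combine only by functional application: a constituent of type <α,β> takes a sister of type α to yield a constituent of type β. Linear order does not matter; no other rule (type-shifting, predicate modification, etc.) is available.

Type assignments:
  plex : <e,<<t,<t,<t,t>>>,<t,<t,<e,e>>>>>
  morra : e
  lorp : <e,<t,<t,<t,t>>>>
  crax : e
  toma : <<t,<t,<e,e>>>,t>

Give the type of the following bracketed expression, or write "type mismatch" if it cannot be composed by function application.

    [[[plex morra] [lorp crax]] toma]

t

[plex morra]: plex is <e,<<t,<t,<t,t>>>,<t,<t,<e,e>>>>>, morra is e; result <<t,<t,<t,t>>>,<t,<t,<e,e>>>>.
[lorp crax]: lorp is <e,<t,<t,<t,t>>>>, crax is e; result <t,<t,<t,t>>>.
[[plex morra] [lorp crax]]: [plex morra] is <<t,<t,<t,t>>>,<t,<t,<e,e>>>>, [lorp crax] is <t,<t,<t,t>>>; result <t,<t,<e,e>>>.
[[[plex morra] [lorp crax]] toma]: toma is <<t,<t,<e,e>>>,t>, [[plex morra] [lorp crax]] is <t,<t,<e,e>>>; result t.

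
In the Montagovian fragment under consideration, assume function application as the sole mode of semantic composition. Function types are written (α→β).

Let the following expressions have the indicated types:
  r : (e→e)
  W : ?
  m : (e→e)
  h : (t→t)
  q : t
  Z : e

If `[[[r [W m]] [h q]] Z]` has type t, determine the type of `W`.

For [[[r [W m]] [h q]] Z] to have type t with Z of type e, [[r [W m]] [h q]] must be the function: [[r [W m]] [h q]] : (e→t).
For [[r [W m]] [h q]] to have type (e→t) with [h q] of type t, [r [W m]] must be the function: [r [W m]] : (t→(e→t)).
For [r [W m]] to have type (t→(e→t)) with r of type (e→e), [W m] must be the function: [W m] : ((e→e)→(t→(e→t))).
For [W m] to have type ((e→e)→(t→(e→t))) with m of type (e→e), W must be the function: W : ((e→e)→((e→e)→(t→(e→t)))).

((e→e)→((e→e)→(t→(e→t))))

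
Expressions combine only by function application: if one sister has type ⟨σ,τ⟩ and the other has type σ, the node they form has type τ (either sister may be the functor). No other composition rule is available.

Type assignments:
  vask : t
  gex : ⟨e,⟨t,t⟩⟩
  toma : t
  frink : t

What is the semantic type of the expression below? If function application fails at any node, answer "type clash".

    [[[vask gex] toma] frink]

[vask gex]: t with ⟨e,⟨t,t⟩⟩ — neither is a function whose domain matches the other; composition fails here.

type clash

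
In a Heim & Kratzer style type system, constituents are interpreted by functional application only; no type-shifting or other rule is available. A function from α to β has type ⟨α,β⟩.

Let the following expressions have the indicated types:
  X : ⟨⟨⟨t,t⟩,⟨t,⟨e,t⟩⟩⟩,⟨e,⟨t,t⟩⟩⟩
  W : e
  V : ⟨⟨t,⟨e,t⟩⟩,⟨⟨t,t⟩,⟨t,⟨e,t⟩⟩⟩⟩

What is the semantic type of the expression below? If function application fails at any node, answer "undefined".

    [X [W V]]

undefined

At [W V]: neither e nor ⟨⟨t,⟨e,t⟩⟩,⟨⟨t,t⟩,⟨t,⟨e,t⟩⟩⟩⟩ can take the other as argument; the node is ill-typed.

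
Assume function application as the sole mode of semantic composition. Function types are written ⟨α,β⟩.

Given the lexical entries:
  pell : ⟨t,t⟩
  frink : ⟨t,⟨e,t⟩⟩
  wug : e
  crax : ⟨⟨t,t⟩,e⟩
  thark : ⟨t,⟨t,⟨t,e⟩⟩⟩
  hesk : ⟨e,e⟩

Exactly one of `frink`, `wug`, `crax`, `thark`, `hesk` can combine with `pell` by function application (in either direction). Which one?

frink : ⟨t,⟨e,t⟩⟩ — no; pell wants t, and frink wants t.
wug : e — no; pell wants t, and wug wants nothing (atomic).
crax — combines: crax : ⟨⟨t,t⟩,e⟩ takes pell : ⟨t,t⟩ as argument, giving e.
thark : ⟨t,⟨t,⟨t,e⟩⟩⟩ — no; pell wants t, and thark wants t.
hesk : ⟨e,e⟩ — no; pell wants t, and hesk wants e.

crax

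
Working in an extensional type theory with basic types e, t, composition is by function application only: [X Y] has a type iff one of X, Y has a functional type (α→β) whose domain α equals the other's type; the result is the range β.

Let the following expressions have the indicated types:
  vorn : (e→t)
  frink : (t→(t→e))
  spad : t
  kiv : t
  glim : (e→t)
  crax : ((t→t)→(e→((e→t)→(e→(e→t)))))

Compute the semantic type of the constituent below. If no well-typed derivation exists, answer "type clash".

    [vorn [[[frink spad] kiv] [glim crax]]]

At [frink spad], frink : (t→(t→e)) takes spad : t, giving (t→e).
At [[frink spad] kiv], [frink spad] : (t→e) takes kiv : t, giving e.
[glim crax]: (e→t) and ((t→t)→(e→((e→t)→(e→(e→t))))) cannot combine by function application — type clash.

type clash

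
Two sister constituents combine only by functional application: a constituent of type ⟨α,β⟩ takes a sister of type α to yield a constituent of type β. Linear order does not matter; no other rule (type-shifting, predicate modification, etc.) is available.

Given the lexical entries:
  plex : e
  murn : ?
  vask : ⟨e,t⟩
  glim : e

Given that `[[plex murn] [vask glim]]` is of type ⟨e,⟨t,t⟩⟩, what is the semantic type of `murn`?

For [[plex murn] [vask glim]] to have type ⟨e,⟨t,t⟩⟩ with [vask glim] of type t, [plex murn] must be the function: [plex murn] : ⟨t,⟨e,⟨t,t⟩⟩⟩.
For [plex murn] to have type ⟨t,⟨e,⟨t,t⟩⟩⟩ with plex of type e, murn must be the function: murn : ⟨e,⟨t,⟨e,⟨t,t⟩⟩⟩⟩.

⟨e,⟨t,⟨e,⟨t,t⟩⟩⟩⟩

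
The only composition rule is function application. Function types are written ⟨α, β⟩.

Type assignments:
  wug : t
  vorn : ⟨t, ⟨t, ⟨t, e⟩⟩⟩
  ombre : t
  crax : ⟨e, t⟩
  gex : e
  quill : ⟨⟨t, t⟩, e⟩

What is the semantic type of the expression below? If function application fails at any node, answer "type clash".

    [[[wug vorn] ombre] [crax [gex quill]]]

[wug vorn] — vorn of type ⟨t, ⟨t, ⟨t, e⟩⟩⟩ combines with wug of type t: type ⟨t, ⟨t, e⟩⟩.
[[wug vorn] ombre] — [wug vorn] of type ⟨t, ⟨t, e⟩⟩ combines with ombre of type t: type ⟨t, e⟩.
[gex quill]: e with ⟨⟨t, t⟩, e⟩ — neither is a function whose domain matches the other; composition fails here.

type clash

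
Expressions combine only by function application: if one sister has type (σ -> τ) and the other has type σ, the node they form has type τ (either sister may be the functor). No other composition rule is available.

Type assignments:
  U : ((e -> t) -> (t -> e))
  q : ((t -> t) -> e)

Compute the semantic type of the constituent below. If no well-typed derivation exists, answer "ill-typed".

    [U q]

ill-typed

At [U q]: neither ((e -> t) -> (t -> e)) nor ((t -> t) -> e) can take the other as argument; the node is ill-typed.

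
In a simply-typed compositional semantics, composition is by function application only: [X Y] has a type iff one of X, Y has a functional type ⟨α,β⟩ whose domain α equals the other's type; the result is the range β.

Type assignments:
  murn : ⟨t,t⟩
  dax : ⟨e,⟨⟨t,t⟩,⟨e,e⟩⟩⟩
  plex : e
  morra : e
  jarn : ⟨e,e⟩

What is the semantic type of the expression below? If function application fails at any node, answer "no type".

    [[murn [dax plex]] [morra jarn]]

e

[dax plex]: functor dax : ⟨e,⟨⟨t,t⟩,⟨e,e⟩⟩⟩, argument plex : e; result ⟨⟨t,t⟩,⟨e,e⟩⟩.
[murn [dax plex]]: functor [dax plex] : ⟨⟨t,t⟩,⟨e,e⟩⟩, argument murn : ⟨t,t⟩; result ⟨e,e⟩.
[morra jarn]: functor jarn : ⟨e,e⟩, argument morra : e; result e.
[[murn [dax plex]] [morra jarn]]: functor [murn [dax plex]] : ⟨e,e⟩, argument [morra jarn] : e; result e.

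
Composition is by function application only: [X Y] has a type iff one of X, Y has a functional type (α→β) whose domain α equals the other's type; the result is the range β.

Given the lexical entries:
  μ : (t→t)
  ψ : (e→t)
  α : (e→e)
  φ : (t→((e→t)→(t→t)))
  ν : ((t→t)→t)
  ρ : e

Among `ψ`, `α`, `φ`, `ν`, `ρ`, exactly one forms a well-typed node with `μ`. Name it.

ν

ψ : (e→t) — μ needs t; ψ needs e; neither fits.
α : (e→e) — μ needs t; α needs e; neither fits.
φ : (t→((e→t)→(t→t))) — μ needs t; φ needs t; neither fits.
ν — combines: ν : ((t→t)→t) takes μ : (t→t) as argument, giving t.
ρ : e — μ needs t; ρ needs nothing (atomic); neither fits.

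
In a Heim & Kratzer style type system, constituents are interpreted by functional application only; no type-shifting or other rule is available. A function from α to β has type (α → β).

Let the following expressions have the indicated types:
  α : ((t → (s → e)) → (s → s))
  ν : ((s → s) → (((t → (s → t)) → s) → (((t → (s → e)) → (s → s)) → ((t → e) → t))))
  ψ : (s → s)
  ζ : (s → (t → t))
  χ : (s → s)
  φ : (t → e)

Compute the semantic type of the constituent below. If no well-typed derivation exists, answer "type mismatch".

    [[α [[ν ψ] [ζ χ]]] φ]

type mismatch

[ν ψ] — ν of type ((s → s) → (((t → (s → t)) → s) → (((t → (s → e)) → (s → s)) → ((t → e) → t)))) combines with ψ of type (s → s): type (((t → (s → t)) → s) → (((t → (s → e)) → (s → s)) → ((t → e) → t))).
[ζ χ]: (s → (t → t)) and (s → s) cannot combine by function application — type clash.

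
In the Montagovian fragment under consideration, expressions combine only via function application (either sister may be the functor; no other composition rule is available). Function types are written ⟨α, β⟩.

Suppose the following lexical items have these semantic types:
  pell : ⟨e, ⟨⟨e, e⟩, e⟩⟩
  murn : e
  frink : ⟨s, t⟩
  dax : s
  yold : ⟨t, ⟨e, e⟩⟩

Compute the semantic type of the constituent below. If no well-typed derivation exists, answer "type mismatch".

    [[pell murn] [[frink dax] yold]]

e

[pell murn]: pell is ⟨e, ⟨⟨e, e⟩, e⟩⟩, murn is e; result ⟨⟨e, e⟩, e⟩.
[frink dax]: frink is ⟨s, t⟩, dax is s; result t.
[[frink dax] yold]: yold is ⟨t, ⟨e, e⟩⟩, [frink dax] is t; result ⟨e, e⟩.
[[pell murn] [[frink dax] yold]]: [pell murn] is ⟨⟨e, e⟩, e⟩, [[frink dax] yold] is ⟨e, e⟩; result e.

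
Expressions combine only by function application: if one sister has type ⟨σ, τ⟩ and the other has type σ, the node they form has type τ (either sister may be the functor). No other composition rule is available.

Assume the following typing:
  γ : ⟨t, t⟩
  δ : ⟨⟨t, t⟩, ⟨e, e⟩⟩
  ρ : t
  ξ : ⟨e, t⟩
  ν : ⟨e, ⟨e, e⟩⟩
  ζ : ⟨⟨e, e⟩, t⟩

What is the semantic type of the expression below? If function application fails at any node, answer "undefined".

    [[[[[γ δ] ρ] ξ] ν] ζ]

undefined

[γ δ]: functor δ : ⟨⟨t, t⟩, ⟨e, e⟩⟩, argument γ : ⟨t, t⟩; result ⟨e, e⟩.
[[γ δ] ρ]: ⟨e, e⟩ with t — neither is a function whose domain matches the other; composition fails here.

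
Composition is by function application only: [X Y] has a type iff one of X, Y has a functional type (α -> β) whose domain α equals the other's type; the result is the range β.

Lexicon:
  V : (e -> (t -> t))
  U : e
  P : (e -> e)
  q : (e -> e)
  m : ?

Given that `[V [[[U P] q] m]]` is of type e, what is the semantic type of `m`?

[V [[[U P] q] m]] must have type e. The sister V has type (e -> (t -> t)); that is not a function onto e, so [[[U P] q] m] must be the functor, of type ((e -> (t -> t)) -> e).
[[[U P] q] m] must have type ((e -> (t -> t)) -> e). The sister [[U P] q] has type e; that is not a function onto ((e -> (t -> t)) -> e), so m must be the functor, of type (e -> ((e -> (t -> t)) -> e)).

(e -> ((e -> (t -> t)) -> e))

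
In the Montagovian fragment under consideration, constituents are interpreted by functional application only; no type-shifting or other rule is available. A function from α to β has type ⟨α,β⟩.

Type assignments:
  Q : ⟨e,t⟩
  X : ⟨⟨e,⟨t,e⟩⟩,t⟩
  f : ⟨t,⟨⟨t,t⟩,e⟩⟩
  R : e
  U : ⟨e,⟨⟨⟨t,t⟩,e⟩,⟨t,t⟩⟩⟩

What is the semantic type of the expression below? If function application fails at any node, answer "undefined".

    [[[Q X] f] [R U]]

undefined

[Q X]: ⟨e,t⟩ and ⟨⟨e,⟨t,e⟩⟩,t⟩ cannot combine by function application — type clash.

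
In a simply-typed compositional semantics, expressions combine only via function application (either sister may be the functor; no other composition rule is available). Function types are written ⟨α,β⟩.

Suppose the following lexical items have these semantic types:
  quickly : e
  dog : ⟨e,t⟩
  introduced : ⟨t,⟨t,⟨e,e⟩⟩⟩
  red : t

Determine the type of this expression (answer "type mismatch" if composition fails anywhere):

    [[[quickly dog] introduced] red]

[quickly dog] — dog of type ⟨e,t⟩ combines with quickly of type e: type t.
[[quickly dog] introduced] — introduced of type ⟨t,⟨t,⟨e,e⟩⟩⟩ combines with [quickly dog] of type t: type ⟨t,⟨e,e⟩⟩.
[[[quickly dog] introduced] red] — [[quickly dog] introduced] of type ⟨t,⟨e,e⟩⟩ combines with red of type t: type ⟨e,e⟩.

⟨e,e⟩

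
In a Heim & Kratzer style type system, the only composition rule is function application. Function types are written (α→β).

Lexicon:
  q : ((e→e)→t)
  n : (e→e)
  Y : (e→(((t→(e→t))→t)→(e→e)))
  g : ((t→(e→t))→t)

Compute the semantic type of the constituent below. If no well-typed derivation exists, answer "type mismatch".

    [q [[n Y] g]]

[n Y]: (e→e) with (e→(((t→(e→t))→t)→(e→e))) — neither is a function whose domain matches the other; composition fails here.

type mismatch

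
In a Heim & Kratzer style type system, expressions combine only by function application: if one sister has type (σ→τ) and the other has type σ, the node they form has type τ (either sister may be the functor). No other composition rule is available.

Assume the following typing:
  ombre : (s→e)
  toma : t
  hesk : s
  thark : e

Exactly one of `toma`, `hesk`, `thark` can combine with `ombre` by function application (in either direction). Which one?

toma : t — does not combine with ombre.
hesk — combines: ombre : (s→e) takes hesk : s as argument, giving e.
thark : e — does not combine with ombre.

hesk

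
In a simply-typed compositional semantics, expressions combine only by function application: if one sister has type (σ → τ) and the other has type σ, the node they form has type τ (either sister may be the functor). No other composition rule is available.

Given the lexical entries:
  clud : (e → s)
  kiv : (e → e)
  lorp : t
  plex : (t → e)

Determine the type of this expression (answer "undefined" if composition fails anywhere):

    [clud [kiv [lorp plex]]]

s

[lorp plex]: functor plex : (t → e), argument lorp : t; result e.
[kiv [lorp plex]]: functor kiv : (e → e), argument [lorp plex] : e; result e.
[clud [kiv [lorp plex]]]: functor clud : (e → s), argument [kiv [lorp plex]] : e; result s.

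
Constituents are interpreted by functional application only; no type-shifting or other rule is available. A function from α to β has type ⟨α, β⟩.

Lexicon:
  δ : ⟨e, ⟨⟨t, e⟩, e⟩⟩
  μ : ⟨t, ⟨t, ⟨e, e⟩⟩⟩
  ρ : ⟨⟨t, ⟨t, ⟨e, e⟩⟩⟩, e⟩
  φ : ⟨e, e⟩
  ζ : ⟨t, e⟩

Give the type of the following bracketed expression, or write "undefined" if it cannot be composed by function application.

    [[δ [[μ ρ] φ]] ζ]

e

[μ ρ]: ρ is ⟨⟨t, ⟨t, ⟨e, e⟩⟩⟩, e⟩, μ is ⟨t, ⟨t, ⟨e, e⟩⟩⟩; result e.
[[μ ρ] φ]: φ is ⟨e, e⟩, [μ ρ] is e; result e.
[δ [[μ ρ] φ]]: δ is ⟨e, ⟨⟨t, e⟩, e⟩⟩, [[μ ρ] φ] is e; result ⟨⟨t, e⟩, e⟩.
[[δ [[μ ρ] φ]] ζ]: [δ [[μ ρ] φ]] is ⟨⟨t, e⟩, e⟩, ζ is ⟨t, e⟩; result e.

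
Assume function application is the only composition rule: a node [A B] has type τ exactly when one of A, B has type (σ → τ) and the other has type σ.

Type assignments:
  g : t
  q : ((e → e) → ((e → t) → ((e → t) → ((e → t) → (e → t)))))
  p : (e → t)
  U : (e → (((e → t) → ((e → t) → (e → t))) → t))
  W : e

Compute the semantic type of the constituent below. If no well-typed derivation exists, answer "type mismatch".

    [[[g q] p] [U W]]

At [g q]: neither t nor ((e → e) → ((e → t) → ((e → t) → ((e → t) → (e → t))))) can take the other as argument; the node is ill-typed.

type mismatch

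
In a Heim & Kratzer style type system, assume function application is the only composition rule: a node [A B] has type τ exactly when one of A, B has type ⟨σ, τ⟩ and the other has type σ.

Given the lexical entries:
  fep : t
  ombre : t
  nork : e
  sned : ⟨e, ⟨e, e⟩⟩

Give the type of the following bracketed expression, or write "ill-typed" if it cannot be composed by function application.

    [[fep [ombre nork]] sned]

ill-typed

At [ombre nork]: neither t nor e can take the other as argument; the node is ill-typed.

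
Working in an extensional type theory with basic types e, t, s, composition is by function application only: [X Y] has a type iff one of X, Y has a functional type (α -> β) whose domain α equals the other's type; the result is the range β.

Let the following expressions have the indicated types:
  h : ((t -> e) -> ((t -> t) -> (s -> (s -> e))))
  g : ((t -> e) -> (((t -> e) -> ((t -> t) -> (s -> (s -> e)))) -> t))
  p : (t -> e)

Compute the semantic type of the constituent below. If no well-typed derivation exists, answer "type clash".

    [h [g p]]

t

[g p] — g of type ((t -> e) -> (((t -> e) -> ((t -> t) -> (s -> (s -> e)))) -> t)) combines with p of type (t -> e): type (((t -> e) -> ((t -> t) -> (s -> (s -> e)))) -> t).
[h [g p]] — [g p] of type (((t -> e) -> ((t -> t) -> (s -> (s -> e)))) -> t) combines with h of type ((t -> e) -> ((t -> t) -> (s -> (s -> e)))): type t.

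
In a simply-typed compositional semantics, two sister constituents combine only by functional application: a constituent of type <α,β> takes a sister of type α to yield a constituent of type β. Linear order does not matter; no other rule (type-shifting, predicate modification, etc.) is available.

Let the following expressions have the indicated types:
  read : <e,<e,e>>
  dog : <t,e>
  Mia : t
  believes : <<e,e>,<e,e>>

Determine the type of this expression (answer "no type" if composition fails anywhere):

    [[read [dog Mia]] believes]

<e,e>

At [dog Mia], dog : <t,e> takes Mia : t, giving e.
At [read [dog Mia]], read : <e,<e,e>> takes [dog Mia] : e, giving <e,e>.
At [[read [dog Mia]] believes], believes : <<e,e>,<e,e>> takes [read [dog Mia]] : <e,e>, giving <e,e>.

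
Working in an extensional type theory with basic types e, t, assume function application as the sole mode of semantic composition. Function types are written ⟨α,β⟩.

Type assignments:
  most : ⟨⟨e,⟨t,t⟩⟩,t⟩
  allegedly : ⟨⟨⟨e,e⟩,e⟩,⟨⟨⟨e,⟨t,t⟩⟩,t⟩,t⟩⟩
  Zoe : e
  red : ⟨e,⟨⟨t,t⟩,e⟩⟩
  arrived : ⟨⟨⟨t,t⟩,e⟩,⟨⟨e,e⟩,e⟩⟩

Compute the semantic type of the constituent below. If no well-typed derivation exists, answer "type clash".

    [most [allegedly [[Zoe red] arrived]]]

[Zoe red]: ⟨e,⟨⟨t,t⟩,e⟩⟩ applied to e yields ⟨⟨t,t⟩,e⟩.
[[Zoe red] arrived]: ⟨⟨⟨t,t⟩,e⟩,⟨⟨e,e⟩,e⟩⟩ applied to ⟨⟨t,t⟩,e⟩ yields ⟨⟨e,e⟩,e⟩.
[allegedly [[Zoe red] arrived]]: ⟨⟨⟨e,e⟩,e⟩,⟨⟨⟨e,⟨t,t⟩⟩,t⟩,t⟩⟩ applied to ⟨⟨e,e⟩,e⟩ yields ⟨⟨⟨e,⟨t,t⟩⟩,t⟩,t⟩.
[most [allegedly [[Zoe red] arrived]]]: ⟨⟨⟨e,⟨t,t⟩⟩,t⟩,t⟩ applied to ⟨⟨e,⟨t,t⟩⟩,t⟩ yields t.

t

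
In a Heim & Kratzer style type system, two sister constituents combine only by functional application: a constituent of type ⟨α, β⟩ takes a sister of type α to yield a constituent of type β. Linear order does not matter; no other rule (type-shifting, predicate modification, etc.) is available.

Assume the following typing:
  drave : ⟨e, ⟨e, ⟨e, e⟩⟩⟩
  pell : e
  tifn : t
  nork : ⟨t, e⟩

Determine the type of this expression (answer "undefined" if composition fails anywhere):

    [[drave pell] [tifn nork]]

⟨e, e⟩

[drave pell]: ⟨e, ⟨e, ⟨e, e⟩⟩⟩ applied to e yields ⟨e, ⟨e, e⟩⟩.
[tifn nork]: ⟨t, e⟩ applied to t yields e.
[[drave pell] [tifn nork]]: ⟨e, ⟨e, e⟩⟩ applied to e yields ⟨e, e⟩.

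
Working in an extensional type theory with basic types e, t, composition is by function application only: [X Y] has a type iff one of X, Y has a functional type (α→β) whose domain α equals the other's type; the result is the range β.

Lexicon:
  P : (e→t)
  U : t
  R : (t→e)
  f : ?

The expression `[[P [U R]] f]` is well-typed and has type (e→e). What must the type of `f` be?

For [[P [U R]] f] to have type (e→e) with [P [U R]] of type t, f must be the function: f : (t→(e→e)).

(t→(e→e))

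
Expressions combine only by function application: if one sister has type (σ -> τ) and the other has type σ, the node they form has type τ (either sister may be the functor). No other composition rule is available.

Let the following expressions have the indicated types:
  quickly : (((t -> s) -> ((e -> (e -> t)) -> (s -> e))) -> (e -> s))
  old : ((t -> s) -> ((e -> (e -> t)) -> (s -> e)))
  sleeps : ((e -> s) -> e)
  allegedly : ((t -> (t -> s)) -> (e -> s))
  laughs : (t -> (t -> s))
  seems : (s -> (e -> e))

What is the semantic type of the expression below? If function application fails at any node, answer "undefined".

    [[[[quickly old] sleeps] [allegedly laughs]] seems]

(e -> e)

At [quickly old], quickly : (((t -> s) -> ((e -> (e -> t)) -> (s -> e))) -> (e -> s)) takes old : ((t -> s) -> ((e -> (e -> t)) -> (s -> e))), giving (e -> s).
At [[quickly old] sleeps], sleeps : ((e -> s) -> e) takes [quickly old] : (e -> s), giving e.
At [allegedly laughs], allegedly : ((t -> (t -> s)) -> (e -> s)) takes laughs : (t -> (t -> s)), giving (e -> s).
At [[[quickly old] sleeps] [allegedly laughs]], [allegedly laughs] : (e -> s) takes [[quickly old] sleeps] : e, giving s.
At [[[[quickly old] sleeps] [allegedly laughs]] seems], seems : (s -> (e -> e)) takes [[[quickly old] sleeps] [allegedly laughs]] : s, giving (e -> e).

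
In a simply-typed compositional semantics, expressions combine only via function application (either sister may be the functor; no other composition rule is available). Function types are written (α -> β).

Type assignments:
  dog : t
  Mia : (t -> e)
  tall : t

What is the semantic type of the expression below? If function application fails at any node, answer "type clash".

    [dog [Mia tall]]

type clash

[Mia tall]: functor Mia : (t -> e), argument tall : t; result e.
[dog [Mia tall]]: t with e — neither is a function whose domain matches the other; composition fails here.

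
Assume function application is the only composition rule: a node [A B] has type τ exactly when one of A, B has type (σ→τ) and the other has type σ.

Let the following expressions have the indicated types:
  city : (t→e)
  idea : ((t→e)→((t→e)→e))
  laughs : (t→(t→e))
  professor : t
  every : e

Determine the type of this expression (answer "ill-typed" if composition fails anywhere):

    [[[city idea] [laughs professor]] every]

[city idea] — idea of type ((t→e)→((t→e)→e)) combines with city of type (t→e): type ((t→e)→e).
[laughs professor] — laughs of type (t→(t→e)) combines with professor of type t: type (t→e).
[[city idea] [laughs professor]] — [city idea] of type ((t→e)→e) combines with [laughs professor] of type (t→e): type e.
[[[city idea] [laughs professor]] every]: e and e cannot combine by function application — type clash.

ill-typed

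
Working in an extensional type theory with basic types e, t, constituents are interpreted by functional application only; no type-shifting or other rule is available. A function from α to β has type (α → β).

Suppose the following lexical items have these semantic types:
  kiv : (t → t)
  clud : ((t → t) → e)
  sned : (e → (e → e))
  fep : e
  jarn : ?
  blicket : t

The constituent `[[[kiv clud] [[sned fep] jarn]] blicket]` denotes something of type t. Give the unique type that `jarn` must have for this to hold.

((e → e) → (e → (t → t)))

At [[[kiv clud] [[sned fep] jarn]] blicket] (required: t): blicket is t, which is not a function with range t; hence [[kiv clud] [[sned fep] jarn]] is the functor — type (t → t).
At [[kiv clud] [[sned fep] jarn]] (required: (t → t)): [kiv clud] is e, which is not a function with range (t → t); hence [[sned fep] jarn] is the functor — type (e → (t → t)).
At [[sned fep] jarn] (required: (e → (t → t))): [sned fep] is (e → e), which is not a function with range (e → (t → t)); hence jarn is the functor — type ((e → e) → (e → (t → t))).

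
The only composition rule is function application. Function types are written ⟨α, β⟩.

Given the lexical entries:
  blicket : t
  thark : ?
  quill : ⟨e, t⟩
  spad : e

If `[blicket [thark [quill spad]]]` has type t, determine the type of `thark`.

⟨t, ⟨t, t⟩⟩

For [blicket [thark [quill spad]]] to have type t with blicket of type t, [thark [quill spad]] must be the function: [thark [quill spad]] : ⟨t, t⟩.
For [thark [quill spad]] to have type ⟨t, t⟩ with [quill spad] of type t, thark must be the function: thark : ⟨t, ⟨t, t⟩⟩.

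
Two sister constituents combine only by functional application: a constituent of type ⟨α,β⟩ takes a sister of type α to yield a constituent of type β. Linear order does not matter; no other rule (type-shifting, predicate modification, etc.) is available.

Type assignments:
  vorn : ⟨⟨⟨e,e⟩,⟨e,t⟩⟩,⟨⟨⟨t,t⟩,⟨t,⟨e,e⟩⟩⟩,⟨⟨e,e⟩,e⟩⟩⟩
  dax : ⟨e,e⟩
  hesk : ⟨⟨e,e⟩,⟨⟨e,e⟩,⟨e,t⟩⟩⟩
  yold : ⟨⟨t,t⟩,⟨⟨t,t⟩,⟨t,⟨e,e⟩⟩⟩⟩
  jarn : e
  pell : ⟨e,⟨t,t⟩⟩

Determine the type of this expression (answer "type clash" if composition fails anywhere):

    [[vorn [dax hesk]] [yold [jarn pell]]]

[dax hesk]: functor hesk : ⟨⟨e,e⟩,⟨⟨e,e⟩,⟨e,t⟩⟩⟩, argument dax : ⟨e,e⟩; result ⟨⟨e,e⟩,⟨e,t⟩⟩.
[vorn [dax hesk]]: functor vorn : ⟨⟨⟨e,e⟩,⟨e,t⟩⟩,⟨⟨⟨t,t⟩,⟨t,⟨e,e⟩⟩⟩,⟨⟨e,e⟩,e⟩⟩⟩, argument [dax hesk] : ⟨⟨e,e⟩,⟨e,t⟩⟩; result ⟨⟨⟨t,t⟩,⟨t,⟨e,e⟩⟩⟩,⟨⟨e,e⟩,e⟩⟩.
[jarn pell]: functor pell : ⟨e,⟨t,t⟩⟩, argument jarn : e; result ⟨t,t⟩.
[yold [jarn pell]]: functor yold : ⟨⟨t,t⟩,⟨⟨t,t⟩,⟨t,⟨e,e⟩⟩⟩⟩, argument [jarn pell] : ⟨t,t⟩; result ⟨⟨t,t⟩,⟨t,⟨e,e⟩⟩⟩.
[[vorn [dax hesk]] [yold [jarn pell]]]: functor [vorn [dax hesk]] : ⟨⟨⟨t,t⟩,⟨t,⟨e,e⟩⟩⟩,⟨⟨e,e⟩,e⟩⟩, argument [yold [jarn pell]] : ⟨⟨t,t⟩,⟨t,⟨e,e⟩⟩⟩; result ⟨⟨e,e⟩,e⟩.

⟨⟨e,e⟩,e⟩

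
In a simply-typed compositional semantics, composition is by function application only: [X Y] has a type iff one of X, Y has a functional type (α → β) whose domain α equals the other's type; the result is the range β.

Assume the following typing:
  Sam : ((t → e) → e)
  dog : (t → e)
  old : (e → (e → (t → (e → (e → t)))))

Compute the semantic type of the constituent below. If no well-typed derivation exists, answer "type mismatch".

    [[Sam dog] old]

(e → (t → (e → (e → t))))

[Sam dog] — Sam of type ((t → e) → e) combines with dog of type (t → e): type e.
[[Sam dog] old] — old of type (e → (e → (t → (e → (e → t))))) combines with [Sam dog] of type e: type (e → (t → (e → (e → t)))).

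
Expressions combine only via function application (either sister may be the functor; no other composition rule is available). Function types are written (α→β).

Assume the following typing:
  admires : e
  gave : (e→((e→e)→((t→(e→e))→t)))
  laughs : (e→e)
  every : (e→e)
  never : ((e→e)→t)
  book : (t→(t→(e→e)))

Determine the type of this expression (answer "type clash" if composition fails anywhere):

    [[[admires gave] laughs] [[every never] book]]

t

[admires gave]: functor gave : (e→((e→e)→((t→(e→e))→t))), argument admires : e; result ((e→e)→((t→(e→e))→t)).
[[admires gave] laughs]: functor [admires gave] : ((e→e)→((t→(e→e))→t)), argument laughs : (e→e); result ((t→(e→e))→t).
[every never]: functor never : ((e→e)→t), argument every : (e→e); result t.
[[every never] book]: functor book : (t→(t→(e→e))), argument [every never] : t; result (t→(e→e)).
[[[admires gave] laughs] [[every never] book]]: functor [[admires gave] laughs] : ((t→(e→e))→t), argument [[every never] book] : (t→(e→e)); result t.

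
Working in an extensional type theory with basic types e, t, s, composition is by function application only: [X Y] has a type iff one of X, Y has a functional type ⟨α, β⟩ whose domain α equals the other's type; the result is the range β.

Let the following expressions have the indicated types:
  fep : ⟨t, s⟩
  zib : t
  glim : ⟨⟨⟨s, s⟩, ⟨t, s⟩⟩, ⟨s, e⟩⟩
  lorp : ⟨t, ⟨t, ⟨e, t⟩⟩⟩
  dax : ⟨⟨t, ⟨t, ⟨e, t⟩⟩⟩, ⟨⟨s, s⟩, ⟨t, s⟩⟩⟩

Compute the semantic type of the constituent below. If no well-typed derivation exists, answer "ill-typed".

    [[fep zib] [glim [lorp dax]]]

[fep zib] — fep of type ⟨t, s⟩ combines with zib of type t: type s.
[lorp dax] — dax of type ⟨⟨t, ⟨t, ⟨e, t⟩⟩⟩, ⟨⟨s, s⟩, ⟨t, s⟩⟩⟩ combines with lorp of type ⟨t, ⟨t, ⟨e, t⟩⟩⟩: type ⟨⟨s, s⟩, ⟨t, s⟩⟩.
[glim [lorp dax]] — glim of type ⟨⟨⟨s, s⟩, ⟨t, s⟩⟩, ⟨s, e⟩⟩ combines with [lorp dax] of type ⟨⟨s, s⟩, ⟨t, s⟩⟩: type ⟨s, e⟩.
[[fep zib] [glim [lorp dax]]] — [glim [lorp dax]] of type ⟨s, e⟩ combines with [fep zib] of type s: type e.

e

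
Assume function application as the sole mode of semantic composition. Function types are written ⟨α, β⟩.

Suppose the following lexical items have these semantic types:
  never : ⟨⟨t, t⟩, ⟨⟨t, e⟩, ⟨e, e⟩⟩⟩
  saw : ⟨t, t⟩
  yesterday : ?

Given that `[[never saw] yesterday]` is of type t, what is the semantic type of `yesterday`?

⟨⟨⟨t, e⟩, ⟨e, e⟩⟩, t⟩

[[never saw] yesterday] must have type t. The sister [never saw] has type ⟨⟨t, e⟩, ⟨e, e⟩⟩; that is not a function onto t, so yesterday must be the functor, of type ⟨⟨⟨t, e⟩, ⟨e, e⟩⟩, t⟩.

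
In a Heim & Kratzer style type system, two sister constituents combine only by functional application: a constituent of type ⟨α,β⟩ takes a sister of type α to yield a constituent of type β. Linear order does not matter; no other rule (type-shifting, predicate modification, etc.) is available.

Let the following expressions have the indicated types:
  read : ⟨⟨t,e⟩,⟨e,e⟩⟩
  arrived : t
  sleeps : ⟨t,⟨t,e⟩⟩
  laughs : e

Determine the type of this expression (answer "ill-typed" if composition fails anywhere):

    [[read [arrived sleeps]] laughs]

[arrived sleeps]: functor sleeps : ⟨t,⟨t,e⟩⟩, argument arrived : t; result ⟨t,e⟩.
[read [arrived sleeps]]: functor read : ⟨⟨t,e⟩,⟨e,e⟩⟩, argument [arrived sleeps] : ⟨t,e⟩; result ⟨e,e⟩.
[[read [arrived sleeps]] laughs]: functor [read [arrived sleeps]] : ⟨e,e⟩, argument laughs : e; result e.

e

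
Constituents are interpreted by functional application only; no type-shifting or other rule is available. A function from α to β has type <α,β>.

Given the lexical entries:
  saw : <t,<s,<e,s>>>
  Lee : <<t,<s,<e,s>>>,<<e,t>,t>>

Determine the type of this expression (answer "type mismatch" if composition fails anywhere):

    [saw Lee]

<<e,t>,t>

[saw Lee] — Lee of type <<t,<s,<e,s>>>,<<e,t>,t>> combines with saw of type <t,<s,<e,s>>>: type <<e,t>,t>.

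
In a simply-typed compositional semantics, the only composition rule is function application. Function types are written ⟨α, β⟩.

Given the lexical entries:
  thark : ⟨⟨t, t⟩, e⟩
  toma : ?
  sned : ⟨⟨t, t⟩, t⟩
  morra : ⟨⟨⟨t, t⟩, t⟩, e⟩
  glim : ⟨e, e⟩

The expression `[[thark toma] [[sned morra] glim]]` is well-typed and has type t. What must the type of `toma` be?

[[thark toma] [[sned morra] glim]] is required to be t. [[sned morra] glim] : e cannot yield t as functor, so [thark toma] : ⟨e, t⟩.
[thark toma] is required to be ⟨e, t⟩. thark : ⟨⟨t, t⟩, e⟩ cannot yield ⟨e, t⟩ as functor, so toma : ⟨⟨⟨t, t⟩, e⟩, ⟨e, t⟩⟩.

⟨⟨⟨t, t⟩, e⟩, ⟨e, t⟩⟩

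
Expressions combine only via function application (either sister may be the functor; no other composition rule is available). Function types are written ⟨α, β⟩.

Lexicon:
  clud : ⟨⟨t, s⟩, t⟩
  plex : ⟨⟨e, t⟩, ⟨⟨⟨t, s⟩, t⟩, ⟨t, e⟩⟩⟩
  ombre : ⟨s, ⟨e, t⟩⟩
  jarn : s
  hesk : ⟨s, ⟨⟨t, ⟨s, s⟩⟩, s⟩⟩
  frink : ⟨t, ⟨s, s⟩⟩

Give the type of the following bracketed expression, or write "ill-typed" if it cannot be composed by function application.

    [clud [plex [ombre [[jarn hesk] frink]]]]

[jarn hesk] — hesk of type ⟨s, ⟨⟨t, ⟨s, s⟩⟩, s⟩⟩ combines with jarn of type s: type ⟨⟨t, ⟨s, s⟩⟩, s⟩.
[[jarn hesk] frink] — [jarn hesk] of type ⟨⟨t, ⟨s, s⟩⟩, s⟩ combines with frink of type ⟨t, ⟨s, s⟩⟩: type s.
[ombre [[jarn hesk] frink]] — ombre of type ⟨s, ⟨e, t⟩⟩ combines with [[jarn hesk] frink] of type s: type ⟨e, t⟩.
[plex [ombre [[jarn hesk] frink]]] — plex of type ⟨⟨e, t⟩, ⟨⟨⟨t, s⟩, t⟩, ⟨t, e⟩⟩⟩ combines with [ombre [[jarn hesk] frink]] of type ⟨e, t⟩: type ⟨⟨⟨t, s⟩, t⟩, ⟨t, e⟩⟩.
[clud [plex [ombre [[jarn hesk] frink]]]] — [plex [ombre [[jarn hesk] frink]]] of type ⟨⟨⟨t, s⟩, t⟩, ⟨t, e⟩⟩ combines with clud of type ⟨⟨t, s⟩, t⟩: type ⟨t, e⟩.

⟨t, e⟩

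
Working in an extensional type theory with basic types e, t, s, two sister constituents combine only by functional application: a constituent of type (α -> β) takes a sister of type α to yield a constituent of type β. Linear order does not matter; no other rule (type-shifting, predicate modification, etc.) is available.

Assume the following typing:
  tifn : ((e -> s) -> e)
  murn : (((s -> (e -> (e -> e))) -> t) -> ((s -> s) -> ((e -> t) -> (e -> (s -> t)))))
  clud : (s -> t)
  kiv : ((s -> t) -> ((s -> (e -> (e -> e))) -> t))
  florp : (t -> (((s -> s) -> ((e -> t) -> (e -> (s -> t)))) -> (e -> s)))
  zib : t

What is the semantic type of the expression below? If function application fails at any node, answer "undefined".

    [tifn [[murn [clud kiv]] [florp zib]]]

e

[clud kiv]: ((s -> t) -> ((s -> (e -> (e -> e))) -> t)) applied to (s -> t) yields ((s -> (e -> (e -> e))) -> t).
[murn [clud kiv]]: (((s -> (e -> (e -> e))) -> t) -> ((s -> s) -> ((e -> t) -> (e -> (s -> t))))) applied to ((s -> (e -> (e -> e))) -> t) yields ((s -> s) -> ((e -> t) -> (e -> (s -> t)))).
[florp zib]: (t -> (((s -> s) -> ((e -> t) -> (e -> (s -> t)))) -> (e -> s))) applied to t yields (((s -> s) -> ((e -> t) -> (e -> (s -> t)))) -> (e -> s)).
[[murn [clud kiv]] [florp zib]]: (((s -> s) -> ((e -> t) -> (e -> (s -> t)))) -> (e -> s)) applied to ((s -> s) -> ((e -> t) -> (e -> (s -> t)))) yields (e -> s).
[tifn [[murn [clud kiv]] [florp zib]]]: ((e -> s) -> e) applied to (e -> s) yields e.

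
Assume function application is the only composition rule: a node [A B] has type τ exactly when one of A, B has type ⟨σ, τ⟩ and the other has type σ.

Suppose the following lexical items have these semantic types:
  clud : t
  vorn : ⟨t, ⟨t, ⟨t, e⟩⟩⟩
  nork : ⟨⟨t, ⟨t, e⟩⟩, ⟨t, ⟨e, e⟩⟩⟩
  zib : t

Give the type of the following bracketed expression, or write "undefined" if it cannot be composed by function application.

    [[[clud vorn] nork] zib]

At [clud vorn], vorn : ⟨t, ⟨t, ⟨t, e⟩⟩⟩ takes clud : t, giving ⟨t, ⟨t, e⟩⟩.
At [[clud vorn] nork], nork : ⟨⟨t, ⟨t, e⟩⟩, ⟨t, ⟨e, e⟩⟩⟩ takes [clud vorn] : ⟨t, ⟨t, e⟩⟩, giving ⟨t, ⟨e, e⟩⟩.
At [[[clud vorn] nork] zib], [[clud vorn] nork] : ⟨t, ⟨e, e⟩⟩ takes zib : t, giving ⟨e, e⟩.

⟨e, e⟩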